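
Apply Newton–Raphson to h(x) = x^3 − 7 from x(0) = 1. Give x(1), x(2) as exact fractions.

h'(x) = 3x^2.
h(1) = −6, h'(1) = 3, so x(1) = 1 − (−6)/3 = 3.
h(3) = 20, h'(3) = 27, so x(2) = 3 − 20/27 = 61/27.

x(1) = 3, x(2) = 61/27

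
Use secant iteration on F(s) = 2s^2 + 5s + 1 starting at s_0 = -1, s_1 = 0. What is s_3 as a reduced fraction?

F(-1) = -2, F(0) = 1. s_2 = 0 - 1·(0 - (-1))/(1 - (-2)) = -1/3.
F(0) = 1, F(-1/3) = -4/9. s_3 = (-1/3) - (-4/9)·((-1/3) - 0)/((-4/9) - 1) = -3/13.

-3/13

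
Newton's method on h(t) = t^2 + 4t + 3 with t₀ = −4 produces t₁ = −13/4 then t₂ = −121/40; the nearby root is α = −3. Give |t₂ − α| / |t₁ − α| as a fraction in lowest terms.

1/10

t₁ − α = −13/4 − (−3) = −13/4 + 3 = −1/4, so |t₁ − α| = 1/4.
t₂ − α = −121/40 − (−3) = −121/40 + 3 = −1/40, so |t₂ − α| = 1/40.
Ratio = (1/40) / (1/4) = 1/10.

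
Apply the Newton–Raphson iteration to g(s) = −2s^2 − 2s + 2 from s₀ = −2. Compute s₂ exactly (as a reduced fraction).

g'(s) = −4s − 2.
g(−2) = −2, g'(−2) = 6, so s₁ = (−2) − (−2)/6 = −5/3.
g(−5/3) = −2/9, g'(−5/3) = 14/3, so s₂ = (−5/3) − (−2/9)/(14/3) = −34/21.

−34/21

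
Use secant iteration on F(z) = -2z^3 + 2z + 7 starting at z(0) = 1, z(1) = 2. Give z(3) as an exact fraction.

F(1) = 7, F(2) = -5. z(2) = 2 - (-5)·(2 - 1)/((-5) - 7) = 19/12.
F(2) = -5, F(19/12) = 1925/864. z(3) = (19/12) - (1925/864)·((19/12) - 2)/((1925/864) - (-5)) = 2138/1249.

2138/1249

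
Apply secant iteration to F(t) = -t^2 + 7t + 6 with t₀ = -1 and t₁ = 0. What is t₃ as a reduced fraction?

-24/31

F(-1) = -2, F(0) = 6. t₂ = 0 - 6·(0 - (-1))/(6 - (-2)) = -3/4.
F(0) = 6, F(-3/4) = 3/16. t₃ = (-3/4) - (3/16)·((-3/4) - 0)/((3/16) - 6) = -24/31.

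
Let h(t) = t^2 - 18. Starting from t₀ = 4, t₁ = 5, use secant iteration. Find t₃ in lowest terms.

352/83

h(4) = -2, h(5) = 7. t₂ = 5 - 7·(5 - 4)/(7 - (-2)) = 38/9.
h(5) = 7, h(38/9) = -14/81. t₃ = (38/9) - (-14/81)·((38/9) - 5)/((-14/81) - 7) = 352/83.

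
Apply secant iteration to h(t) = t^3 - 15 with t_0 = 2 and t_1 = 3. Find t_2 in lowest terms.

h(2) = -7, h(3) = 12. t_2 = 3 - 12·(3 - 2)/(12 - (-7)) = 45/19.

45/19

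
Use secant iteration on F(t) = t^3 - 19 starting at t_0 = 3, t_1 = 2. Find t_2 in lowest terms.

F(3) = 8, F(2) = -11. t_2 = 2 - (-11)·(2 - 3)/((-11) - 8) = 49/19.

49/19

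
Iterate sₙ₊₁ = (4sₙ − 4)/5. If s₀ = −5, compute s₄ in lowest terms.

−2756/625

s₁ = (4·(−5) − 4)/5 = −24/5.
s₂ = (4·(−24/5) − 4)/5 = −116/25.
s₃ = (4·(−116/25) − 4)/5 = −564/125.
s₄ = (4·(−564/125) − 4)/5 = −2756/625.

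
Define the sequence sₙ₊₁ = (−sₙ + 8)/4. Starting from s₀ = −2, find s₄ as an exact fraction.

s₁ = (−(−2) + 8)/4 = 5/2.
s₂ = (−(5/2) + 8)/4 = 11/8.
s₃ = (−(11/8) + 8)/4 = 53/32.
s₄ = (−(53/32) + 8)/4 = 203/128.

203/128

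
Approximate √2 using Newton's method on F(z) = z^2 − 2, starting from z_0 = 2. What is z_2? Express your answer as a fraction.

17/12

F'(z) = 2z.
F(2) = 2, F'(2) = 4, so z_1 = 2 − 2/4 = 3/2.
F(3/2) = 1/4, F'(3/2) = 3, so z_2 = (3/2) − (1/4)/3 = 17/12.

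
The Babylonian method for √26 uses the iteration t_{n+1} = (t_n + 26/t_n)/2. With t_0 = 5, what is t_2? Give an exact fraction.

5201/1020

t_1 = (5 + 26/5)/2 = 51/10.
t_2 = (51/10 + 26/(51/10))/2 = 5201/1020.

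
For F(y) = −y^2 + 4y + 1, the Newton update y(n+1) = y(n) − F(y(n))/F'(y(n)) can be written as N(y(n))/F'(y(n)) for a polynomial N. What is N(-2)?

F'(y) = −2y + 4.
N(y) = y·F'(y) − F(y) = y·(−2y + 4) − (−y^2 + 4y + 1) = −y^2 − 1.
N(-2) = −5.

−5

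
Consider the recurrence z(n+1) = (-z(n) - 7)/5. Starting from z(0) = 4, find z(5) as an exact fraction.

-3651/3125

z(1) = (-4 - 7)/5 = -11/5.
z(2) = (-(-11/5) - 7)/5 = -24/25.
z(3) = (-(-24/25) - 7)/5 = -151/125.
z(4) = (-(-151/125) - 7)/5 = -724/625.
z(5) = (-(-724/625) - 7)/5 = -3651/3125.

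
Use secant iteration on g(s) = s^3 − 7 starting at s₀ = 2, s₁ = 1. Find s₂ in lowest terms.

g(2) = 1, g(1) = −6. s₂ = 1 − (−6)·(1 − 2)/((−6) − 1) = 13/7.

13/7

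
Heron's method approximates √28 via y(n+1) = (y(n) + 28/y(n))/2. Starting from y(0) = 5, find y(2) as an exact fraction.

5609/1060

y(1) = (5 + 28/5)/2 = 53/10.
y(2) = (53/10 + 28/(53/10))/2 = 5609/1060.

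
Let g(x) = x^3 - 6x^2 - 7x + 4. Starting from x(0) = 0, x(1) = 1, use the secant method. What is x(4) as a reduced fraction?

g(0) = 4, g(1) = -8. x(2) = 1 - (-8)·(1 - 0)/((-8) - 4) = 1/3.
g(1) = -8, g(1/3) = 28/27. x(3) = (1/3) - (28/27)·((1/3) - 1)/((28/27) - (-8)) = 25/61.
g(1/3) = 28/27, g(25/61) = 43624/226981. x(4) = (25/61) - (43624/226981)·((25/61) - (1/3))/((43624/226981) - (28/27)) = 79003/184915.

79003/184915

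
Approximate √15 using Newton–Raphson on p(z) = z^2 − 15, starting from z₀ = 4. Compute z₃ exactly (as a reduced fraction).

p'(z) = 2z.
p(4) = 1, p'(4) = 8, so z₁ = 4 − 1/8 = 31/8.
p(31/8) = 1/64, p'(31/8) = 31/4, so z₂ = (31/8) − (1/64)/(31/4) = 1921/496.
p(1921/496) = 1/246016, p'(1921/496) = 1921/248, so z₃ = (1921/496) − (1/246016)/(1921/248) = 7380481/1905632.

7380481/1905632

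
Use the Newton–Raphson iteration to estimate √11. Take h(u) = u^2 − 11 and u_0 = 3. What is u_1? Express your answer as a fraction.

10/3

h'(u) = 2u.
h(3) = −2, h'(3) = 6, so u_1 = 3 − (−2)/6 = 10/3.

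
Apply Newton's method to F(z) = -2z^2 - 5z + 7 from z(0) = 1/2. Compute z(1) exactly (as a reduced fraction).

F'(z) = -4z - 5.
F(1/2) = 4, F'(1/2) = -7, so z(1) = (1/2) - 4/(-7) = 15/14.

15/14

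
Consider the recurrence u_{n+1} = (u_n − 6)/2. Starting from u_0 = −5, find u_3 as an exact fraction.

−47/8

u_1 = ((−5) − 6)/2 = −11/2.
u_2 = ((−11/2) − 6)/2 = −23/4.
u_3 = ((−23/4) − 6)/2 = −47/8.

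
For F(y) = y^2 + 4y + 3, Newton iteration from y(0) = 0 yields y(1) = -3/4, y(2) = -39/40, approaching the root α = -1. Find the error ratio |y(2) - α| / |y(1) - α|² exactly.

2/5

y(1) - α = -3/4 - (-1) = -3/4 + 1 = 1/4, so |y(1) - α| = 1/4.
y(2) - α = -39/40 - (-1) = -39/40 + 1 = 1/40, so |y(2) - α| = 1/40.
|y(1) - α|² = 1/16.
Ratio = (1/40) / (1/16) = 2/5.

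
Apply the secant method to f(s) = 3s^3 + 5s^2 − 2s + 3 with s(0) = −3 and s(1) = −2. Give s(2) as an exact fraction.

−21/10

f(−3) = −27, f(−2) = 3. s(2) = (−2) − 3·((−2) − (−3))/(3 − (−27)) = −21/10.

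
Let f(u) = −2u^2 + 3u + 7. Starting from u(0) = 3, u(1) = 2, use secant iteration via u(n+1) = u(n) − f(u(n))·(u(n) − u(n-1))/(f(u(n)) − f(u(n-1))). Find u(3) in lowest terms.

f(3) = −2, f(2) = 5. u(2) = 2 − 5·(2 − 3)/(5 − (−2)) = 19/7.
f(2) = 5, f(19/7) = 20/49. u(3) = (19/7) − (20/49)·((19/7) − 2)/((20/49) − 5) = 25/9.

25/9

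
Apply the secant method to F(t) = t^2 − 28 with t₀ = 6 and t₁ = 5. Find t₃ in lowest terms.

F(6) = 8, F(5) = −3. t₂ = 5 − (−3)·(5 − 6)/((−3) − 8) = 58/11.
F(5) = −3, F(58/11) = −24/121. t₃ = (58/11) − (−24/121)·((58/11) − 5)/((−24/121) − (−3)) = 598/113.

598/113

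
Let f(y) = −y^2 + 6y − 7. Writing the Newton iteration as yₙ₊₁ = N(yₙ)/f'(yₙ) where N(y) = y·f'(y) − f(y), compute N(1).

6

f'(y) = −2y + 6.
N(y) = y·f'(y) − f(y) = y·(−2y + 6) − (−y^2 + 6y − 7) = −y^2 + 7.
N(1) = 6.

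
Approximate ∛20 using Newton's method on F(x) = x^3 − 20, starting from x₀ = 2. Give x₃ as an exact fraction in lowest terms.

301027/110889

F'(x) = 3x^2.
F(2) = −12, F'(2) = 12, so x₁ = 2 − (−12)/12 = 3.
F(3) = 7, F'(3) = 27, so x₂ = 3 − 7/27 = 74/27.
F(74/27) = 11564/19683, F'(74/27) = 5476/243, so x₃ = (74/27) − (11564/19683)/(5476/243) = 301027/110889.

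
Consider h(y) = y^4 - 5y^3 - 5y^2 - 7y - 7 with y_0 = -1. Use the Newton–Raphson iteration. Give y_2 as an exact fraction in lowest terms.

h'(y) = 4y^3 - 15y^2 - 10y - 7.
h(-1) = 1, h'(-1) = -16, so y_1 = (-1) - 1/(-16) = -15/16.
h(-15/16) = 3953/65536, h'(-15/16) = -14443/1024, so y_2 = (-15/16) - (3953/65536)/(-14443/1024) = -862627/924352.

-862627/924352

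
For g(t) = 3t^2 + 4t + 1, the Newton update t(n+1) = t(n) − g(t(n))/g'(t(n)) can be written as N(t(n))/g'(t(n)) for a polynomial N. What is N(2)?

g'(t) = 6t + 4.
N(t) = t·g'(t) − g(t) = t·(6t + 4) − (3t^2 + 4t + 1) = 3t^2 − 1.
N(2) = 11.

11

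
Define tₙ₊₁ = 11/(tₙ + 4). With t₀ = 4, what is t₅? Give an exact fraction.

t₁ = 11/(4 + 4) = 11/8.
t₂ = 11/(11/8 + 4) = 88/43.
t₃ = 11/(88/43 + 4) = 473/260.
t₄ = 11/(473/260 + 4) = 2860/1513.
t₅ = 11/(2860/1513 + 4) = 16643/8912.

16643/8912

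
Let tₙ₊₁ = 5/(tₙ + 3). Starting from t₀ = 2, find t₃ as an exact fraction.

20/17

t₁ = 5/(2 + 3) = 1.
t₂ = 5/(1 + 3) = 5/4.
t₃ = 5/(5/4 + 3) = 20/17.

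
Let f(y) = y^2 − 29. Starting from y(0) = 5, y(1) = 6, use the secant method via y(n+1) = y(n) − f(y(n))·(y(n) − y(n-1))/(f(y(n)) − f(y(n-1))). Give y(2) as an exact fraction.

59/11

f(5) = −4, f(6) = 7. y(2) = 6 − 7·(6 − 5)/(7 − (−4)) = 59/11.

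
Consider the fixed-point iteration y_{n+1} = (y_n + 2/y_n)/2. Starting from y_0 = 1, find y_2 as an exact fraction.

17/12

y_1 = (1 + 2/1)/2 = 3/2.
y_2 = (3/2 + 2/(3/2))/2 = 17/12.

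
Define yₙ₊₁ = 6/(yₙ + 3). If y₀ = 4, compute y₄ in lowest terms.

82/59

y₁ = 6/(4 + 3) = 6/7.
y₂ = 6/(6/7 + 3) = 14/9.
y₃ = 6/(14/9 + 3) = 54/41.
y₄ = 6/(54/41 + 3) = 82/59.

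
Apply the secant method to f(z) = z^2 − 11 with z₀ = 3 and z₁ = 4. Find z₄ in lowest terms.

f(3) = −2, f(4) = 5. z₂ = 4 − 5·(4 − 3)/(5 − (−2)) = 23/7.
f(4) = 5, f(23/7) = −10/49. z₃ = (23/7) − (−10/49)·((23/7) − 4)/((−10/49) − 5) = 169/51.
f(23/7) = −10/49, f(169/51) = −50/2601. z₄ = (169/51) − (−50/2601)·((169/51) − (23/7))/((−50/2601) − (−10/49)) = 3907/1178.

3907/1178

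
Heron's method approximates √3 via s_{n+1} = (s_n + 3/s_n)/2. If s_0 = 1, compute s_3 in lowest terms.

s_1 = (1 + 3/1)/2 = 2.
s_2 = (2 + 3/2)/2 = 7/4.
s_3 = (7/4 + 3/(7/4))/2 = 97/56.

97/56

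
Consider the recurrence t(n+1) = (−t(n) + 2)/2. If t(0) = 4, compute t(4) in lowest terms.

7/8

t(1) = (−4 + 2)/2 = −1.
t(2) = (−(−1) + 2)/2 = 3/2.
t(3) = (−(3/2) + 2)/2 = 1/4.
t(4) = (−(1/4) + 2)/2 = 7/8.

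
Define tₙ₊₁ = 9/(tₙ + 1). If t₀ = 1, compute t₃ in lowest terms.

t₁ = 9/(1 + 1) = 9/2.
t₂ = 9/(9/2 + 1) = 18/11.
t₃ = 9/(18/11 + 1) = 99/29.

99/29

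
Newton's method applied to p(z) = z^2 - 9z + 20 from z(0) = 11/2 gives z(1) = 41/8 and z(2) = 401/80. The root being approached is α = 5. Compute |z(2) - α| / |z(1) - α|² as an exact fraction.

z(1) - α = 41/8 - 5 = 1/8, so |z(1) - α| = 1/8.
z(2) - α = 401/80 - 5 = 1/80, so |z(2) - α| = 1/80.
|z(1) - α|² = 1/64.
Ratio = (1/80) / (1/64) = 4/5.

4/5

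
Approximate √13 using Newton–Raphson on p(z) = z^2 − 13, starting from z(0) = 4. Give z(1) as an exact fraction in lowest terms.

p'(z) = 2z.
p(4) = 3, p'(4) = 8, so z(1) = 4 − 3/8 = 29/8.

29/8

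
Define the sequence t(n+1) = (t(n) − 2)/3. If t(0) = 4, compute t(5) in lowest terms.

−238/243

t(1) = (4 − 2)/3 = 2/3.
t(2) = ((2/3) − 2)/3 = −4/9.
t(3) = ((−4/9) − 2)/3 = −22/27.
t(4) = ((−22/27) − 2)/3 = −76/81.
t(5) = ((−76/81) − 2)/3 = −238/243.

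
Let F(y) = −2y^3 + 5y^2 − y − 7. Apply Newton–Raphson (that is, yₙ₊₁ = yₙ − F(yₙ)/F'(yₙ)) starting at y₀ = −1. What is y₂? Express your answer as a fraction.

F'(y) = −6y^2 + 10y − 1.
F(−1) = 1, F'(−1) = −17, so y₁ = (−1) − 1/(−17) = −16/17.
F(−16/17) = 185/4913, F'(−16/17) = −4545/289, so y₂ = (−16/17) − (185/4913)/(−4545/289) = −14507/15453.

−14507/15453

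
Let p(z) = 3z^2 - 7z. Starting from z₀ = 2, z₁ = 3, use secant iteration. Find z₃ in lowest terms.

81/35

p(2) = -2, p(3) = 6. z₂ = 3 - 6·(3 - 2)/(6 - (-2)) = 9/4.
p(3) = 6, p(9/4) = -9/16. z₃ = (9/4) - (-9/16)·((9/4) - 3)/((-9/16) - 6) = 81/35.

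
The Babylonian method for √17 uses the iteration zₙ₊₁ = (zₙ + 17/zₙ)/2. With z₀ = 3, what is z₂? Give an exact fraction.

z₁ = (3 + 17/3)/2 = 13/3.
z₂ = (13/3 + 17/(13/3))/2 = 161/39.

161/39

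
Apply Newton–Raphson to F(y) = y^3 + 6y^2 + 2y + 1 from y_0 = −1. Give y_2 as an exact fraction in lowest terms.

19/889

F'(y) = 3y^2 + 12y + 2.
F(−1) = 4, F'(−1) = −7, so y_1 = (−1) − 4/(−7) = −3/7.
F(−3/7) = 400/343, F'(−3/7) = −127/49, so y_2 = (−3/7) − (400/343)/(−127/49) = 19/889.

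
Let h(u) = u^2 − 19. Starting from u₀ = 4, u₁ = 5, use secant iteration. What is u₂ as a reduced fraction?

h(4) = −3, h(5) = 6. u₂ = 5 − 6·(5 − 4)/(6 − (−3)) = 13/3.

13/3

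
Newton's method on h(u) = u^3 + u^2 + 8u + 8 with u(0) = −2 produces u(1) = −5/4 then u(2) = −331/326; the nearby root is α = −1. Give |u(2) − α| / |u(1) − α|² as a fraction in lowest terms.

u(1) − α = −5/4 − (−1) = −5/4 + 1 = −1/4, so |u(1) − α| = 1/4.
u(2) − α = −331/326 − (−1) = −331/326 + 1 = −5/326, so |u(2) − α| = 5/326.
|u(1) − α|² = 1/16.
Ratio = (5/326) / (1/16) = 40/163.

40/163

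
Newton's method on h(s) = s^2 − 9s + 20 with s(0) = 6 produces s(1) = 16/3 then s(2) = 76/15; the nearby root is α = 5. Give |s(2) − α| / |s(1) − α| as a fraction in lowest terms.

s(1) − α = 16/3 − 5 = 1/3, so |s(1) − α| = 1/3.
s(2) − α = 76/15 − 5 = 1/15, so |s(2) − α| = 1/15.
Ratio = (1/15) / (1/3) = 1/5.

1/5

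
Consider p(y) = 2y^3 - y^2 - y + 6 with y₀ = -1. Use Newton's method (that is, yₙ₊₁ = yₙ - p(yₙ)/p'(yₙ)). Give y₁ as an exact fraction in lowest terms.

p'(y) = 6y^2 - 2y - 1.
p(-1) = 4, p'(-1) = 7, so y₁ = (-1) - 4/7 = -11/7.

-11/7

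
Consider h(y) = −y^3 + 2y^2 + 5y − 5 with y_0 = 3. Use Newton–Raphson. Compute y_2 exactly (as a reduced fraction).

17681/5715

h'(y) = −3y^2 + 4y + 5.
h(3) = 1, h'(3) = −10, so y_1 = 3 − 1/(−10) = 31/10.
h(31/10) = −71/1000, h'(31/10) = −1143/100, so y_2 = (31/10) − (−71/1000)/(−1143/100) = 17681/5715.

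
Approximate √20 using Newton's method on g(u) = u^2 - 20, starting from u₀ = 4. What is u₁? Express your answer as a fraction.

9/2

g'(u) = 2u.
g(4) = -4, g'(4) = 8, so u₁ = 4 - (-4)/8 = 9/2.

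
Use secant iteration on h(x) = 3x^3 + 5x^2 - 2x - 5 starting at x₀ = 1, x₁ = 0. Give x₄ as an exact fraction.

18280/19913

h(1) = 1, h(0) = -5. x₂ = 0 - (-5)·(0 - 1)/((-5) - 1) = 5/6.
h(0) = -5, h(5/6) = -35/24. x₃ = (5/6) - (-35/24)·((5/6) - 0)/((-35/24) - (-5)) = 20/17.
h(5/6) = -35/24, h(20/17) = 21875/4913. x₄ = (20/17) - (21875/4913)·((20/17) - (5/6))/((21875/4913) - (-35/24)) = 18280/19913.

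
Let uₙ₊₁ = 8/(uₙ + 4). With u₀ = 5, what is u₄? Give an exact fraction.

u₁ = 8/(5 + 4) = 8/9.
u₂ = 8/(8/9 + 4) = 18/11.
u₃ = 8/(18/11 + 4) = 44/31.
u₄ = 8/(44/31 + 4) = 31/21.

31/21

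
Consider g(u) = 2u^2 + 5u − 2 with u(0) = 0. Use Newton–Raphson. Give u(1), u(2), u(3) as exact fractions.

g'(u) = 4u + 5.
g(0) = −2, g'(0) = 5, so u(1) = 0 − (−2)/5 = 2/5.
g(2/5) = 8/25, g'(2/5) = 33/5, so u(2) = (2/5) − (8/25)/(33/5) = 58/165.
g(58/165) = 128/27225, g'(58/165) = 1057/165, so u(3) = (58/165) − (128/27225)/(1057/165) = 61178/174405.

u(1) = 2/5, u(2) = 58/165, u(3) = 61178/174405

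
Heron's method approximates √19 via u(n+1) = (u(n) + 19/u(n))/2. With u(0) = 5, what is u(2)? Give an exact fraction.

u(1) = (5 + 19/5)/2 = 22/5.
u(2) = (22/5 + 19/(22/5))/2 = 959/220.

959/220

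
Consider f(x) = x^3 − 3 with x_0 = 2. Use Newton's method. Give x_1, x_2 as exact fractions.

x_1 = 19/12, x_2 = 9451/6498

f'(x) = 3x^2.
f(2) = 5, f'(2) = 12, so x_1 = 2 − 5/12 = 19/12.
f(19/12) = 1675/1728, f'(19/12) = 361/48, so x_2 = (19/12) − (1675/1728)/(361/48) = 9451/6498.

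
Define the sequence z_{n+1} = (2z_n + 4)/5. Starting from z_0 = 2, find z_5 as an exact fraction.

4188/3125

z_1 = (2·2 + 4)/5 = 8/5.
z_2 = (2·(8/5) + 4)/5 = 36/25.
z_3 = (2·(36/25) + 4)/5 = 172/125.
z_4 = (2·(172/125) + 4)/5 = 844/625.
z_5 = (2·(844/625) + 4)/5 = 4188/3125.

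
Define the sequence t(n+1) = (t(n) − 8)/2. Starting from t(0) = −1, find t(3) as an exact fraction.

t(1) = ((−1) − 8)/2 = −9/2.
t(2) = ((−9/2) − 8)/2 = −25/4.
t(3) = ((−25/4) − 8)/2 = −57/8.

−57/8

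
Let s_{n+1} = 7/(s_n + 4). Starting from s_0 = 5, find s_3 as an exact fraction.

s_1 = 7/(5 + 4) = 7/9.
s_2 = 7/(7/9 + 4) = 63/43.
s_3 = 7/(63/43 + 4) = 301/235.

301/235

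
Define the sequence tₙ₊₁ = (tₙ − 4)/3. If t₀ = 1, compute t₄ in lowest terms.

−53/27

t₁ = (1 − 4)/3 = −1.
t₂ = ((−1) − 4)/3 = −5/3.
t₃ = ((−5/3) − 4)/3 = −17/9.
t₄ = ((−17/9) − 4)/3 = −53/27.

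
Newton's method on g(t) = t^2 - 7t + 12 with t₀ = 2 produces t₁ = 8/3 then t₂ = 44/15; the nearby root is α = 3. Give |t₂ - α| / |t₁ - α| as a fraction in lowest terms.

t₁ - α = 8/3 - 3 = -1/3, so |t₁ - α| = 1/3.
t₂ - α = 44/15 - 3 = -1/15, so |t₂ - α| = 1/15.
Ratio = (1/15) / (1/3) = 1/5.

1/5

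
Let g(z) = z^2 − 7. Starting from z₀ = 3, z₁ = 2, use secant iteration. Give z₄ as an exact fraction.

799/302

g(3) = 2, g(2) = −3. z₂ = 2 − (−3)·(2 − 3)/((−3) − 2) = 13/5.
g(2) = −3, g(13/5) = −6/25. z₃ = (13/5) − (−6/25)·((13/5) − 2)/((−6/25) − (−3)) = 61/23.
g(13/5) = −6/25, g(61/23) = 18/529. z₄ = (61/23) − (18/529)·((61/23) − (13/5))/((18/529) − (−6/25)) = 799/302.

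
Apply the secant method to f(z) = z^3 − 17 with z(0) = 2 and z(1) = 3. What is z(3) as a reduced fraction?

20801/8137

f(2) = −9, f(3) = 10. z(2) = 3 − 10·(3 − 2)/(10 − (−9)) = 47/19.
f(3) = 10, f(47/19) = −12780/6859. z(3) = (47/19) − (−12780/6859)·((47/19) − 3)/((−12780/6859) − 10) = 20801/8137.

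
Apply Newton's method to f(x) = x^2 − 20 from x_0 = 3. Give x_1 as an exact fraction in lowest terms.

f'(x) = 2x.
f(3) = −11, f'(3) = 6, so x_1 = 3 − (−11)/6 = 29/6.

29/6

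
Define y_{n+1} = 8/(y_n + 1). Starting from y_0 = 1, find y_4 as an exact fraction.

104/53

y_1 = 8/(1 + 1) = 4.
y_2 = 8/(4 + 1) = 8/5.
y_3 = 8/(8/5 + 1) = 40/13.
y_4 = 8/(40/13 + 1) = 104/53.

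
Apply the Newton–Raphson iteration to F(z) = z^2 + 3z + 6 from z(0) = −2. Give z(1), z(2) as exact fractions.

F'(z) = 2z + 3.
F(−2) = 4, F'(−2) = −1, so z(1) = (−2) − 4/(−1) = 2.
F(2) = 16, F'(2) = 7, so z(2) = 2 − 16/7 = −2/7.

z(1) = 2, z(2) = −2/7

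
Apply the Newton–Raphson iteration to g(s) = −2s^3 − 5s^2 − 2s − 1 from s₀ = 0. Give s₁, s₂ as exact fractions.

s₁ = −1/2, s₂ = 1/6

g'(s) = −6s^2 − 10s − 2.
g(0) = −1, g'(0) = −2, so s₁ = 0 − (−1)/(−2) = −1/2.
g(−1/2) = −1, g'(−1/2) = 3/2, so s₂ = (−1/2) − (−1)/(3/2) = 1/6.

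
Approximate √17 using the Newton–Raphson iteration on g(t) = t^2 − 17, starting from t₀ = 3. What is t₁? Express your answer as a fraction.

g'(t) = 2t.
g(3) = −8, g'(3) = 6, so t₁ = 3 − (−8)/6 = 13/3.

13/3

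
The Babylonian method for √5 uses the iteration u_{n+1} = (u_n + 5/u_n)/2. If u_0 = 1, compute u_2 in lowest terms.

7/3

u_1 = (1 + 5/1)/2 = 3.
u_2 = (3 + 5/3)/2 = 7/3.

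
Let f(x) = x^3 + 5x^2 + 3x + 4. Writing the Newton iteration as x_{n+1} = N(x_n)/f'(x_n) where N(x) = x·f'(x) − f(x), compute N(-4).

f'(x) = 3x^2 + 10x + 3.
N(x) = x·f'(x) − f(x) = x·(3x^2 + 10x + 3) − (x^3 + 5x^2 + 3x + 4) = 2x^3 + 5x^2 − 4.
N(-4) = −52.

−52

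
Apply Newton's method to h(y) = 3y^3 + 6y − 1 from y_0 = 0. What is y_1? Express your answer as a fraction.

1/6

h'(y) = 9y^2 + 6.
h(0) = −1, h'(0) = 6, so y_1 = 0 − (−1)/6 = 1/6.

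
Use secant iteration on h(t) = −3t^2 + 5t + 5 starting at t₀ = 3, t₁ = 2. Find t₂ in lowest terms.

h(3) = −7, h(2) = 3. t₂ = 2 − 3·(2 − 3)/(3 − (−7)) = 23/10.

23/10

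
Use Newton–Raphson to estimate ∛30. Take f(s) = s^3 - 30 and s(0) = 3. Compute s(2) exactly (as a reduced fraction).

f'(s) = 3s^2.
f(3) = -3, f'(3) = 27, so s(1) = 3 - (-3)/27 = 28/9.
f(28/9) = 82/729, f'(28/9) = 784/27, so s(2) = (28/9) - (82/729)/(784/27) = 32887/10584.

32887/10584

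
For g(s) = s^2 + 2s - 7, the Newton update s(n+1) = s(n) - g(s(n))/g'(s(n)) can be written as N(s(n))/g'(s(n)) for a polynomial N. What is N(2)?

11

g'(s) = 2s + 2.
N(s) = s·g'(s) - g(s) = s·(2s + 2) - (s^2 + 2s - 7) = s^2 + 7.
N(2) = 11.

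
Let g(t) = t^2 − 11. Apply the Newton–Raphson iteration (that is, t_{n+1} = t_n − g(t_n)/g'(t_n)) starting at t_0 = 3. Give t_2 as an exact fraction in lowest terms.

g'(t) = 2t.
g(3) = −2, g'(3) = 6, so t_1 = 3 − (−2)/6 = 10/3.
g(10/3) = 1/9, g'(10/3) = 20/3, so t_2 = (10/3) − (1/9)/(20/3) = 199/60.

199/60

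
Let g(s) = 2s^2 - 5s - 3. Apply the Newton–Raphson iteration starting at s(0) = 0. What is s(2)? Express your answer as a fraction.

g'(s) = 4s - 5.
g(0) = -3, g'(0) = -5, so s(1) = 0 - (-3)/(-5) = -3/5.
g(-3/5) = 18/25, g'(-3/5) = -37/5, so s(2) = (-3/5) - (18/25)/(-37/5) = -93/185.

-93/185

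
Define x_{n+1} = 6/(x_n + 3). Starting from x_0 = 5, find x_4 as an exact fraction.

x_1 = 6/(5 + 3) = 3/4.
x_2 = 6/(3/4 + 3) = 8/5.
x_3 = 6/(8/5 + 3) = 30/23.
x_4 = 6/(30/23 + 3) = 46/33.

46/33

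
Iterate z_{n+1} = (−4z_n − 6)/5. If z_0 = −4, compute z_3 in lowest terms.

z_1 = (−4·(−4) − 6)/5 = 2.
z_2 = (−4·2 − 6)/5 = −14/5.
z_3 = (−4·(−14/5) − 6)/5 = 26/25.

26/25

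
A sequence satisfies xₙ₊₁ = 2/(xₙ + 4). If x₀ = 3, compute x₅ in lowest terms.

x₁ = 2/(3 + 4) = 2/7.
x₂ = 2/(2/7 + 4) = 7/15.
x₃ = 2/(7/15 + 4) = 30/67.
x₄ = 2/(30/67 + 4) = 67/149.
x₅ = 2/(67/149 + 4) = 298/663.

298/663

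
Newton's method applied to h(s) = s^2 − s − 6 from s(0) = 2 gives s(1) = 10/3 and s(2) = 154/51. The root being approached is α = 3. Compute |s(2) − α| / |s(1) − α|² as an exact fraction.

s(1) − α = 10/3 − 3 = 1/3, so |s(1) − α| = 1/3.
s(2) − α = 154/51 − 3 = 1/51, so |s(2) − α| = 1/51.
|s(1) − α|² = 1/9.
Ratio = (1/51) / (1/9) = 3/17.

3/17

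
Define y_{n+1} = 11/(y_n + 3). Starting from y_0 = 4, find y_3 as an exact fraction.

352/173

y_1 = 11/(4 + 3) = 11/7.
y_2 = 11/(11/7 + 3) = 77/32.
y_3 = 11/(77/32 + 3) = 352/173.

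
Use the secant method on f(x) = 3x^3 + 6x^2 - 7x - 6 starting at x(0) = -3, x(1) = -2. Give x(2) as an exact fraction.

f(-3) = -12, f(-2) = 8. x(2) = (-2) - 8·((-2) - (-3))/(8 - (-12)) = -12/5.

-12/5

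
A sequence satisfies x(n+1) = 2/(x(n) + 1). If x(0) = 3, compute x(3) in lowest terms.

6/7

x(1) = 2/(3 + 1) = 1/2.
x(2) = 2/(1/2 + 1) = 4/3.
x(3) = 2/(4/3 + 1) = 6/7.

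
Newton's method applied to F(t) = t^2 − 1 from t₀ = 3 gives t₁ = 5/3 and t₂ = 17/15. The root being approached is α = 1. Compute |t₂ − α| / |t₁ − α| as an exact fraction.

1/5

t₁ − α = 5/3 − 1 = 2/3, so |t₁ − α| = 2/3.
t₂ − α = 17/15 − 1 = 2/15, so |t₂ − α| = 2/15.
Ratio = (2/15) / (2/3) = 1/5.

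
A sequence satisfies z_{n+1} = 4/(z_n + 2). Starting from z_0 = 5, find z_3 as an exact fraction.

z_1 = 4/(5 + 2) = 4/7.
z_2 = 4/(4/7 + 2) = 14/9.
z_3 = 4/(14/9 + 2) = 9/8.

9/8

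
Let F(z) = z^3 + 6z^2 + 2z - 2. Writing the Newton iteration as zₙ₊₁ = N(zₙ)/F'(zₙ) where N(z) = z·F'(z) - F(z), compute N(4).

F'(z) = 3z^2 + 12z + 2.
N(z) = z·F'(z) - F(z) = z·(3z^2 + 12z + 2) - (z^3 + 6z^2 + 2z - 2) = 2z^3 + 6z^2 + 2.
N(4) = 226.

226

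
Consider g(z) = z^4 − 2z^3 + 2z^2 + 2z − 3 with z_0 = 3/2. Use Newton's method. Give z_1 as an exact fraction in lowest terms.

147/128

g'(z) = 4z^3 − 6z^2 + 4z + 2.
g(3/2) = 45/16, g'(3/2) = 8, so z_1 = (3/2) − (45/16)/8 = 147/128.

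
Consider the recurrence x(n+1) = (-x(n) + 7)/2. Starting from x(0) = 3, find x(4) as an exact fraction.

19/8

x(1) = (-3 + 7)/2 = 2.
x(2) = (-2 + 7)/2 = 5/2.
x(3) = (-(5/2) + 7)/2 = 9/4.
x(4) = (-(9/4) + 7)/2 = 19/8.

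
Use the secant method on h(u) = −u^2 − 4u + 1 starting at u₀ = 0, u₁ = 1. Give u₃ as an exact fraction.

3/13

h(0) = 1, h(1) = −4. u₂ = 1 − (−4)·(1 − 0)/((−4) − 1) = 1/5.
h(1) = −4, h(1/5) = 4/25. u₃ = (1/5) − (4/25)·((1/5) − 1)/((4/25) − (−4)) = 3/13.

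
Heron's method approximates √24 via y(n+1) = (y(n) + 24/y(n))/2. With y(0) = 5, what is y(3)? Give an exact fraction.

46099201/9409960

y(1) = (5 + 24/5)/2 = 49/10.
y(2) = (49/10 + 24/(49/10))/2 = 4801/980.
y(3) = (4801/980 + 24/(4801/980))/2 = 46099201/9409960.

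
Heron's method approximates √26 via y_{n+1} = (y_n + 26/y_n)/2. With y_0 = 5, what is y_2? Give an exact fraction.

y_1 = (5 + 26/5)/2 = 51/10.
y_2 = (51/10 + 26/(51/10))/2 = 5201/1020.

5201/1020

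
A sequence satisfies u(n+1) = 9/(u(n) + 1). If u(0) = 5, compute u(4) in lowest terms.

207/68

u(1) = 9/(5 + 1) = 3/2.
u(2) = 9/(3/2 + 1) = 18/5.
u(3) = 9/(18/5 + 1) = 45/23.
u(4) = 9/(45/23 + 1) = 207/68.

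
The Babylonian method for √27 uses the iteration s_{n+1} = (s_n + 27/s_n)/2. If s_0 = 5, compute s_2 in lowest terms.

s_1 = (5 + 27/5)/2 = 26/5.
s_2 = (26/5 + 27/(26/5))/2 = 1351/260.

1351/260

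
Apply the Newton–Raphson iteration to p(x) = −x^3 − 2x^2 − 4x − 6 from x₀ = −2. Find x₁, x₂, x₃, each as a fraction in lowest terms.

p'(x) = −3x^2 − 4x − 4.
p(−2) = 2, p'(−2) = −8, so x₁ = (−2) − 2/(−8) = −7/4.
p(−7/4) = 15/64, p'(−7/4) = −99/16, so x₂ = (−7/4) − (15/64)/(−99/16) = −113/66.
p(−113/66) = 1325/287496, p'(−113/66) = −8633/1452, so x₃ = (−113/66) − (1325/287496)/(−8633/1452) = −1462631/854667.

x₁ = −7/4, x₂ = −113/66, x₃ = −1462631/854667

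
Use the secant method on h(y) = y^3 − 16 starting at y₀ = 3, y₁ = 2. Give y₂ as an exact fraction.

46/19

h(3) = 11, h(2) = −8. y₂ = 2 − (−8)·(2 − 3)/((−8) − 11) = 46/19.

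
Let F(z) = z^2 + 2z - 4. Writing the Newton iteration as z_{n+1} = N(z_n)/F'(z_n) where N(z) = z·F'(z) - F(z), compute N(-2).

F'(z) = 2z + 2.
N(z) = z·F'(z) - F(z) = z·(2z + 2) - (z^2 + 2z - 4) = z^2 + 4.
N(-2) = 8.

8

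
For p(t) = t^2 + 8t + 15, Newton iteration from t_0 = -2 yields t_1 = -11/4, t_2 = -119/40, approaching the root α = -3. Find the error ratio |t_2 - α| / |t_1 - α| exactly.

1/10

t_1 - α = -11/4 - (-3) = -11/4 + 3 = 1/4, so |t_1 - α| = 1/4.
t_2 - α = -119/40 - (-3) = -119/40 + 3 = 1/40, so |t_2 - α| = 1/40.
Ratio = (1/40) / (1/4) = 1/10.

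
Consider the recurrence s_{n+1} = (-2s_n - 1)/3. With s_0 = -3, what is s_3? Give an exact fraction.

17/27

s_1 = (-2·(-3) - 1)/3 = 5/3.
s_2 = (-2·(5/3) - 1)/3 = -13/9.
s_3 = (-2·(-13/9) - 1)/3 = 17/27.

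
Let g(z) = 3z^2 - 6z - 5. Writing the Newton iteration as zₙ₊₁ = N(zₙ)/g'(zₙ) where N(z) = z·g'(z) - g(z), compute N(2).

g'(z) = 6z - 6.
N(z) = z·g'(z) - g(z) = z·(6z - 6) - (3z^2 - 6z - 5) = 3z^2 + 5.
N(2) = 17.

17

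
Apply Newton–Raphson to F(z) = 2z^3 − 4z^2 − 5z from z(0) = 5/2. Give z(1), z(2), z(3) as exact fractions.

z(1) = 3, z(2) = 72/25, z(3) = 974592/339475

F'(z) = 6z^2 − 8z − 5.
F(5/2) = −25/4, F'(5/2) = 25/2, so z(1) = (5/2) − (−25/4)/(25/2) = 3.
F(3) = 3, F'(3) = 25, so z(2) = 3 − 3/25 = 72/25.
F(72/25) = 3096/15625, F'(72/25) = 13579/625, so z(3) = (72/25) − (3096/15625)/(13579/625) = 974592/339475.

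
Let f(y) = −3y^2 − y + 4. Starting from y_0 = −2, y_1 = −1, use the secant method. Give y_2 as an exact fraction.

f(−2) = −6, f(−1) = 2. y_2 = (−1) − 2·((−1) − (−2))/(2 − (−6)) = −5/4.

−5/4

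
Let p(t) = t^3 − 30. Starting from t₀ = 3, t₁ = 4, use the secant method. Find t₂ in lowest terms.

114/37

p(3) = −3, p(4) = 34. t₂ = 4 − 34·(4 − 3)/(34 − (−3)) = 114/37.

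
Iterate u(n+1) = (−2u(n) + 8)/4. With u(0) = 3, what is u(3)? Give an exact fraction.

9/8

u(1) = (−2·3 + 8)/4 = 1/2.
u(2) = (−2·(1/2) + 8)/4 = 7/4.
u(3) = (−2·(7/4) + 8)/4 = 9/8.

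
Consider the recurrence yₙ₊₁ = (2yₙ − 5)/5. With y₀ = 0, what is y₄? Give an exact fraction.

y₁ = (2·0 − 5)/5 = −1.
y₂ = (2·(−1) − 5)/5 = −7/5.
y₃ = (2·(−7/5) − 5)/5 = −39/25.
y₄ = (2·(−39/25) − 5)/5 = −203/125.

−203/125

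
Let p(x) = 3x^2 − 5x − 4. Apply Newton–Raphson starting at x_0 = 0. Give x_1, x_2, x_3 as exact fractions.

p'(x) = 6x − 5.
p(0) = −4, p'(0) = −5, so x_1 = 0 − (−4)/(−5) = −4/5.
p(−4/5) = 48/25, p'(−4/5) = −49/5, so x_2 = (−4/5) − (48/25)/(−49/5) = −148/245.
p(−148/245) = 6912/60025, p'(−148/245) = −2113/245, so x_3 = (−148/245) − (6912/60025)/(−2113/245) = −305812/517685.

x_1 = −4/5, x_2 = −148/245, x_3 = −305812/517685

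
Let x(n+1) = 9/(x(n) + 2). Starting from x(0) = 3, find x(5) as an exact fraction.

3033/1421

x(1) = 9/(3 + 2) = 9/5.
x(2) = 9/(9/5 + 2) = 45/19.
x(3) = 9/(45/19 + 2) = 171/83.
x(4) = 9/(171/83 + 2) = 747/337.
x(5) = 9/(747/337 + 2) = 3033/1421.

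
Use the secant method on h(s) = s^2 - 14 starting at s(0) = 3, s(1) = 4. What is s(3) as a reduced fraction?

101/27

h(3) = -5, h(4) = 2. s(2) = 4 - 2·(4 - 3)/(2 - (-5)) = 26/7.
h(4) = 2, h(26/7) = -10/49. s(3) = (26/7) - (-10/49)·((26/7) - 4)/((-10/49) - 2) = 101/27.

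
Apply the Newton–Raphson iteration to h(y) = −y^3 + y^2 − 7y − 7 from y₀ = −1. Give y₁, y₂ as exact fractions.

h'(y) = −3y^2 + 2y − 7.
h(−1) = 2, h'(−1) = −12, so y₁ = (−1) − 2/(−12) = −5/6.
h(−5/6) = 23/216, h'(−5/6) = −43/4, so y₂ = (−5/6) − (23/216)/(−43/4) = −956/1161.

y₁ = −5/6, y₂ = −956/1161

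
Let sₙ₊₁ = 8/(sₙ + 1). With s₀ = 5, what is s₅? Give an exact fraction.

696/335

s₁ = 8/(5 + 1) = 4/3.
s₂ = 8/(4/3 + 1) = 24/7.
s₃ = 8/(24/7 + 1) = 56/31.
s₄ = 8/(56/31 + 1) = 248/87.
s₅ = 8/(248/87 + 1) = 696/335.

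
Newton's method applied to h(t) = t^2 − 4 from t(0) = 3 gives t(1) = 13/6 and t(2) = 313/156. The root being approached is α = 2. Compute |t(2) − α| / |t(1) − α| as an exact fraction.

t(1) − α = 13/6 − 2 = 1/6, so |t(1) − α| = 1/6.
t(2) − α = 313/156 − 2 = 1/156, so |t(2) − α| = 1/156.
Ratio = (1/156) / (1/6) = 1/26.

1/26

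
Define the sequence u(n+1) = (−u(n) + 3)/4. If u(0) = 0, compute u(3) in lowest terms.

u(1) = (−0 + 3)/4 = 3/4.
u(2) = (−(3/4) + 3)/4 = 9/16.
u(3) = (−(9/16) + 3)/4 = 39/64.

39/64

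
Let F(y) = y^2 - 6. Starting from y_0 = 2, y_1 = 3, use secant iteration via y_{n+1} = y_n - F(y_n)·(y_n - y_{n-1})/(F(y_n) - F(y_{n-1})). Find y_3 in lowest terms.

22/9

F(2) = -2, F(3) = 3. y_2 = 3 - 3·(3 - 2)/(3 - (-2)) = 12/5.
F(3) = 3, F(12/5) = -6/25. y_3 = (12/5) - (-6/25)·((12/5) - 3)/((-6/25) - 3) = 22/9.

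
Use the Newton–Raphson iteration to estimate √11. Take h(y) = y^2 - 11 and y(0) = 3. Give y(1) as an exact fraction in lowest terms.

h'(y) = 2y.
h(3) = -2, h'(3) = 6, so y(1) = 3 - (-2)/6 = 10/3.

10/3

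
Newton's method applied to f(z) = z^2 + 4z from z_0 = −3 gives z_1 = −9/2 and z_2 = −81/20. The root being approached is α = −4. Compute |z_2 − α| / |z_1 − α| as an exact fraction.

z_1 − α = −9/2 − (−4) = −9/2 + 4 = −1/2, so |z_1 − α| = 1/2.
z_2 − α = −81/20 − (−4) = −81/20 + 4 = −1/20, so |z_2 − α| = 1/20.
Ratio = (1/20) / (1/2) = 1/10.

1/10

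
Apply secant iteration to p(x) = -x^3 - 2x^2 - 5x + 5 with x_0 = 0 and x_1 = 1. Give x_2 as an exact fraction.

p(0) = 5, p(1) = -3. x_2 = 1 - (-3)·(1 - 0)/((-3) - 5) = 5/8.

5/8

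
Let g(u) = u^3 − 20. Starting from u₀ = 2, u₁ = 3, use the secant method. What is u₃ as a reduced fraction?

g(2) = −12, g(3) = 7. u₂ = 3 − 7·(3 − 2)/(7 − (−12)) = 50/19.
g(3) = 7, g(50/19) = −12180/6859. u₃ = (50/19) − (−12180/6859)·((50/19) − 3)/((−12180/6859) − 7) = 23270/8599.

23270/8599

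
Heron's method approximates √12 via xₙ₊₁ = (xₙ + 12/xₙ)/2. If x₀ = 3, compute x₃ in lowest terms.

x₁ = (3 + 12/3)/2 = 7/2.
x₂ = (7/2 + 12/(7/2))/2 = 97/28.
x₃ = (97/28 + 12/(97/28))/2 = 18817/5432.

18817/5432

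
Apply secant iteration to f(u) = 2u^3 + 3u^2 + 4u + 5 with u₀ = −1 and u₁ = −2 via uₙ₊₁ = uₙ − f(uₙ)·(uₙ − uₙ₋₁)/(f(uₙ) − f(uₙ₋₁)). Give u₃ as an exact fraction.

−1087/827

f(−1) = 2, f(−2) = −7. u₂ = (−2) − (−7)·((−2) − (−1))/((−7) − 2) = −11/9.
f(−2) = −7, f(−11/9) = 686/729. u₃ = (−11/9) − (686/729)·((−11/9) − (−2))/((686/729) − (−7)) = −1087/827.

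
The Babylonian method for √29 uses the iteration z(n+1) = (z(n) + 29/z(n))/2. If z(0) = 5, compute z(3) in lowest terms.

528527/98145

z(1) = (5 + 29/5)/2 = 27/5.
z(2) = (27/5 + 29/(27/5))/2 = 727/135.
z(3) = (727/135 + 29/(727/135))/2 = 528527/98145.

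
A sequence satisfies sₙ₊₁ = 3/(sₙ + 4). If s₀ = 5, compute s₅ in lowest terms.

s₁ = 3/(5 + 4) = 1/3.
s₂ = 3/(1/3 + 4) = 9/13.
s₃ = 3/(9/13 + 4) = 39/61.
s₄ = 3/(39/61 + 4) = 183/283.
s₅ = 3/(183/283 + 4) = 849/1315.

849/1315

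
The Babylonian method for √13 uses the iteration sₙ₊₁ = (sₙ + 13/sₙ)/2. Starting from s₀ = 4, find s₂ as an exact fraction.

1673/464

s₁ = (4 + 13/4)/2 = 29/8.
s₂ = (29/8 + 13/(29/8))/2 = 1673/464.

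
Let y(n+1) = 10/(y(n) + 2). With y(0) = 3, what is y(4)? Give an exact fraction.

45/19

y(1) = 10/(3 + 2) = 2.
y(2) = 10/(2 + 2) = 5/2.
y(3) = 10/(5/2 + 2) = 20/9.
y(4) = 10/(20/9 + 2) = 45/19.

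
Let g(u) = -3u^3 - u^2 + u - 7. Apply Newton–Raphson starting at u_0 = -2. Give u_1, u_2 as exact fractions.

g'(u) = -9u^2 - 2u + 1.
g(-2) = 11, g'(-2) = -31, so u_1 = (-2) - 11/(-31) = -51/31.
g(-51/31) = 59774/29791, g'(-51/31) = -19286/961, so u_2 = (-51/31) - (59774/29791)/(-19286/961) = -461906/298933.

u_1 = -51/31, u_2 = -461906/298933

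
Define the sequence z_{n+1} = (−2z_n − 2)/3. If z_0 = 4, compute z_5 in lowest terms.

−238/243

z_1 = (−2·4 − 2)/3 = −10/3.
z_2 = (−2·(−10/3) − 2)/3 = 14/9.
z_3 = (−2·(14/9) − 2)/3 = −46/27.
z_4 = (−2·(−46/27) − 2)/3 = 38/81.
z_5 = (−2·(38/81) − 2)/3 = −238/243.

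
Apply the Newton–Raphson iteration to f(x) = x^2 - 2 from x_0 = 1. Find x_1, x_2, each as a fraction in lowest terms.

f'(x) = 2x.
f(1) = -1, f'(1) = 2, so x_1 = 1 - (-1)/2 = 3/2.
f(3/2) = 1/4, f'(3/2) = 3, so x_2 = (3/2) - (1/4)/3 = 17/12.

x_1 = 3/2, x_2 = 17/12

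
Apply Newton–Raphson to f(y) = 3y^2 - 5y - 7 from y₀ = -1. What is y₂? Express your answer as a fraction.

-1147/1265

f'(y) = 6y - 5.
f(-1) = 1, f'(-1) = -11, so y₁ = (-1) - 1/(-11) = -10/11.
f(-10/11) = 3/121, f'(-10/11) = -115/11, so y₂ = (-10/11) - (3/121)/(-115/11) = -1147/1265.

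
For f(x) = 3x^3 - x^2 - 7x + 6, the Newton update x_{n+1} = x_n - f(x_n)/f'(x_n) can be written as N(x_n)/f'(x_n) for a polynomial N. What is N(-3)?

f'(x) = 9x^2 - 2x - 7.
N(x) = x·f'(x) - f(x) = x·(9x^2 - 2x - 7) - (3x^3 - x^2 - 7x + 6) = 6x^3 - x^2 - 6.
N(-3) = -177.

-177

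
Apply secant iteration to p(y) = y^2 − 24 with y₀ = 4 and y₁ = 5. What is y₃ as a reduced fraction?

436/89

p(4) = −8, p(5) = 1. y₂ = 5 − 1·(5 − 4)/(1 − (−8)) = 44/9.
p(5) = 1, p(44/9) = −8/81. y₃ = (44/9) − (−8/81)·((44/9) − 5)/((−8/81) − 1) = 436/89.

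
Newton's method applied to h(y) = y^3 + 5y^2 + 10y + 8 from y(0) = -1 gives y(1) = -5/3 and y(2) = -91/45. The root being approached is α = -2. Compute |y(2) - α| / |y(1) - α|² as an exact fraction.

y(1) - α = -5/3 - (-2) = -5/3 + 2 = 1/3, so |y(1) - α| = 1/3.
y(2) - α = -91/45 - (-2) = -91/45 + 2 = -1/45, so |y(2) - α| = 1/45.
|y(1) - α|² = 1/9.
Ratio = (1/45) / (1/9) = 1/5.

1/5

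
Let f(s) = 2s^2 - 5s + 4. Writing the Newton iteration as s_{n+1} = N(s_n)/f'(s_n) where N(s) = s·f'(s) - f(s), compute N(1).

f'(s) = 4s - 5.
N(s) = s·f'(s) - f(s) = s·(4s - 5) - (2s^2 - 5s + 4) = 2s^2 - 4.
N(1) = -2.

-2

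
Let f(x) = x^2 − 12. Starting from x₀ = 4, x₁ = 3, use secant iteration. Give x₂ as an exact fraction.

24/7

f(4) = 4, f(3) = −3. x₂ = 3 − (−3)·(3 − 4)/((−3) − 4) = 24/7.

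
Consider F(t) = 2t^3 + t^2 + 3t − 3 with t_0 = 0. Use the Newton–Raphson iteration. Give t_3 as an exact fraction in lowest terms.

95/143

F'(t) = 6t^2 + 2t + 3.
F(0) = −3, F'(0) = 3, so t_1 = 0 − (−3)/3 = 1.
F(1) = 3, F'(1) = 11, so t_2 = 1 − 3/11 = 8/11.
F(8/11) = 639/1331, F'(8/11) = 923/121, so t_3 = (8/11) − (639/1331)/(923/121) = 95/143.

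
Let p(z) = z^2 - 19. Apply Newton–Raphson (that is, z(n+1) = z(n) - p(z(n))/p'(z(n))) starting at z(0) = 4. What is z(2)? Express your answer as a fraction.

p'(z) = 2z.
p(4) = -3, p'(4) = 8, so z(1) = 4 - (-3)/8 = 35/8.
p(35/8) = 9/64, p'(35/8) = 35/4, so z(2) = (35/8) - (9/64)/(35/4) = 2441/560.

2441/560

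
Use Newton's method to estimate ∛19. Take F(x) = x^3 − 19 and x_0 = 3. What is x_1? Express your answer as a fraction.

F'(x) = 3x^2.
F(3) = 8, F'(3) = 27, so x_1 = 3 − 8/27 = 73/27.

73/27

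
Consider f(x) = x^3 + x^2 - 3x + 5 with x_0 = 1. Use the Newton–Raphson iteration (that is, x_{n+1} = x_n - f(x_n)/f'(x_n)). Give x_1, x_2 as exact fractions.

x_1 = -1, x_2 = 3

f'(x) = 3x^2 + 2x - 3.
f(1) = 4, f'(1) = 2, so x_1 = 1 - 4/2 = -1.
f(-1) = 8, f'(-1) = -2, so x_2 = (-1) - 8/(-2) = 3.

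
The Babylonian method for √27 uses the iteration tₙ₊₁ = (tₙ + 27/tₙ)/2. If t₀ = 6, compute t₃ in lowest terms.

56451/10864

t₁ = (6 + 27/6)/2 = 21/4.
t₂ = (21/4 + 27/(21/4))/2 = 291/56.
t₃ = (291/56 + 27/(291/56))/2 = 56451/10864.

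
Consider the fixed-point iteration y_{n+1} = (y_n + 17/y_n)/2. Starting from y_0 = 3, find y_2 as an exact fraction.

161/39

y_1 = (3 + 17/3)/2 = 13/3.
y_2 = (13/3 + 17/(13/3))/2 = 161/39.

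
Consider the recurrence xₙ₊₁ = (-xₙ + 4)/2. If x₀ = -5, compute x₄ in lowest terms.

15/16

x₁ = (-(-5) + 4)/2 = 9/2.
x₂ = (-(9/2) + 4)/2 = -1/4.
x₃ = (-(-1/4) + 4)/2 = 17/8.
x₄ = (-(17/8) + 4)/2 = 15/16.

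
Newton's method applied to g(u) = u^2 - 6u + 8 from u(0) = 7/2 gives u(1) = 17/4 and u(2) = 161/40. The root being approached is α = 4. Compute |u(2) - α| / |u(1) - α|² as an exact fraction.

u(1) - α = 17/4 - 4 = 1/4, so |u(1) - α| = 1/4.
u(2) - α = 161/40 - 4 = 1/40, so |u(2) - α| = 1/40.
|u(1) - α|² = 1/16.
Ratio = (1/40) / (1/16) = 2/5.

2/5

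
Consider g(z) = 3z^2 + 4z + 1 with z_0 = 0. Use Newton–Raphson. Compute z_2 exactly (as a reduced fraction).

−13/40

g'(z) = 6z + 4.
g(0) = 1, g'(0) = 4, so z_1 = 0 − 1/4 = −1/4.
g(−1/4) = 3/16, g'(−1/4) = 5/2, so z_2 = (−1/4) − (3/16)/(5/2) = −13/40.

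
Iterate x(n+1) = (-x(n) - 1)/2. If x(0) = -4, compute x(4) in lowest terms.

x(1) = (-(-4) - 1)/2 = 3/2.
x(2) = (-(3/2) - 1)/2 = -5/4.
x(3) = (-(-5/4) - 1)/2 = 1/8.
x(4) = (-(1/8) - 1)/2 = -9/16.

-9/16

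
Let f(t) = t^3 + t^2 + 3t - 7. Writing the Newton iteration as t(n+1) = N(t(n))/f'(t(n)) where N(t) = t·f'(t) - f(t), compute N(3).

f'(t) = 3t^2 + 2t + 3.
N(t) = t·f'(t) - f(t) = t·(3t^2 + 2t + 3) - (t^3 + t^2 + 3t - 7) = 2t^3 + t^2 + 7.
N(3) = 70.

70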